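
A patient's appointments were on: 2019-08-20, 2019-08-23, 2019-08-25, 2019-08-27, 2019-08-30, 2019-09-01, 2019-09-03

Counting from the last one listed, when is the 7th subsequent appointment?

2019-09-20

The gap pattern 3, 2, 2, 3, 2, 2 repeats every 3 events.
These are the Tuesdays, Fridays and Sundays of each week.
Next Friday: 2019-09-06.
Next Sunday: 2019-09-08.
The following Tuesday is 2019-09-10.
The following Friday is 2019-09-13.
The following Sunday is 2019-09-15.
Next Tuesday: 2019-09-17.
The following Friday is 2019-09-20.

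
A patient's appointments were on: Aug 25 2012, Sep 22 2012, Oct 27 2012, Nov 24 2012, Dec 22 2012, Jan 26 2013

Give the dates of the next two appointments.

Feb 23 2013, Mar 23 2013

All dates are Saturdays, 28, 35, 28, 28, 35 days apart.
Specifically, the 4th Saturday of each month.
4th Saturday of February 2013: Feb 23 2013.
March 2013 — 4th Saturday is Mar 23 2013.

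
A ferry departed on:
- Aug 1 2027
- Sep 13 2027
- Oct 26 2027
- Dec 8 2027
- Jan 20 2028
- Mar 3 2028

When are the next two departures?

Apr 15 2028, May 28 2028

Gaps between consecutive events: 43, 43, 43, 43, 43 days — a constant 43-day interval.
Mar 3 2028 + 43 days = Apr 15 2028.
Apr 15 2028 + 43 days = May 28 2028.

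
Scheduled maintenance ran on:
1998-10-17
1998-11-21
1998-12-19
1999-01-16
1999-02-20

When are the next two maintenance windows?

These are Saturdays at 28- or 35-day spacing (35, 28, 28, 35).
The pattern: 3rd Saturday of the month.
March 1999 — 3rd Saturday is 1999-03-20.
April 1999 — 3rd Saturday is 1999-04-17.

1999-03-20, 1999-04-17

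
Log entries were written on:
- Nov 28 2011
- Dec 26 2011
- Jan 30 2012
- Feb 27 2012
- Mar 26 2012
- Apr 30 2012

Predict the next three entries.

All Mondays; the gaps (28, 35, 28, 28, 35) vary with month length.
This is the last Monday of each month.
May 2012 ends with Monday May 28 2012.
June 2012 ends with Monday Jun 25 2012.
Last Monday of July 2012: Jul 30 2012.

May 28 2012, Jun 25 2012, Jul 30 2012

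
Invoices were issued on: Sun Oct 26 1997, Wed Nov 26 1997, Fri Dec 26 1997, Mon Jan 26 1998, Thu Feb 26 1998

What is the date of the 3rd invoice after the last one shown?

The day-of-month is always 26 (31, 30, 31, 31 days between events).
So this recurs on the 26th of each month.
March 1998: Thu Mar 26 1998.
April 1998: Sun Apr 26 1998.
Next: May 1998 → Tue May 26 1998.

Tue May 26 1998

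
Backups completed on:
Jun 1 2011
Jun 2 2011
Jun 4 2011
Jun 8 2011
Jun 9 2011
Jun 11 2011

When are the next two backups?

Gaps: 1, 2, 4, 1, 2 days — not constant, but cyclic with period 3.
The events fall on every Wednesday, Thursday and Saturday.
The following Wednesday is Jun 15 2011.
Next Thursday: Jun 16 2011.

Jun 15 2011, Jun 16 2011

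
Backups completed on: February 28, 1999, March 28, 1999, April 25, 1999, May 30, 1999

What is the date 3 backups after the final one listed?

August 29, 1999

Every date is a Sunday; gaps 28, 28, 35 days.
Each is the last Sunday of its month (at least one falls on the 29th or later, ruling out '4th Sunday').
Last Sunday of June 1999: June 27, 1999.
July 1999 ends with Sunday July 25, 1999.
August 1999 ends with Sunday August 29, 1999.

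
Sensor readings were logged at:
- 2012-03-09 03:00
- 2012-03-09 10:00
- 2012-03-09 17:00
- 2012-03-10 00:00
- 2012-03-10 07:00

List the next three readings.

2012-03-10 14:00, 2012-03-10 21:00, 2012-03-11 04:00

Spacing: 7, 7, 7, 7 h — constant 7 h.
2012-03-10 07:00 + 7 h = 2012-03-10 14:00.
2012-03-10 14:00 + 7 h = 2012-03-10 21:00.
2012-03-10 21:00 + 7 h = 2012-03-11 04:00.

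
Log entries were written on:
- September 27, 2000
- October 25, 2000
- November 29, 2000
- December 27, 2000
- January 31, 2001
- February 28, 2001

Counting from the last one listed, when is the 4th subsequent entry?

June 27, 2001

These are Wednesdays with 28, 35, 28, 35, 28-day gaps.
Each is the final Wednesday of its month — November 29, 2000 is past the 28th, so '4th Wednesday' doesn't fit.
Last Wednesday of March 2001: March 28, 2001.
Last Wednesday of April 2001: April 25, 2001.
May 2001 ends with Wednesday May 30, 2001.
Last Wednesday of June 2001: June 27, 2001.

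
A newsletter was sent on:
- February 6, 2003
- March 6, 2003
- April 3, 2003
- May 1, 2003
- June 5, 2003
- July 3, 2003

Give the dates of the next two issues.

August 7, 2003; September 4, 2003

Gaps: 28, 28, 28, 35, 28 days — a mix of 28 and 35. Every date is a Thursday.
Each is the 1st Thursday of its month.
August 2003 — 1st Thursday is August 7, 2003.
September 2003 — 1st Thursday is September 4, 2003.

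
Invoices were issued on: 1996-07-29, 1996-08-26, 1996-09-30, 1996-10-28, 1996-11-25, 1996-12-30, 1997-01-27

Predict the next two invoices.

These are Mondays with 28, 35, 28, 28, 35, 28-day gaps.
Each is the final Monday of its month — 1996-07-29 is past the 28th, so '4th Monday' doesn't fit.
February 1997 ends with Monday 1997-02-24.
Last Monday of March 1997: 1997-03-31.

1997-02-24, 1997-03-31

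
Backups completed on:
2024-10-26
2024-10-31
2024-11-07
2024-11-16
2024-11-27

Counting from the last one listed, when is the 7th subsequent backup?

2025-04-09

Gaps: 5, 7, 9, 11 days — each gap is 2 larger than the previous one.
Next gap: 13 days. 2024-11-27 + 13 days = 2024-12-10.
Next gap: 15 days. 2024-12-10 + 15 days = 2024-12-25.
Next gap: 17 days. 2024-12-25 + 17 days = 2025-01-11.
Next gap: 19 days. 2025-01-11 + 19 days = 2025-01-30.
Next gap: 21 days. 2025-01-30 + 21 days = 2025-02-20.
Next gap: 23 days. 2025-02-20 + 23 days = 2025-03-15.
Next gap: 25 days. 2025-03-15 + 25 days = 2025-04-09.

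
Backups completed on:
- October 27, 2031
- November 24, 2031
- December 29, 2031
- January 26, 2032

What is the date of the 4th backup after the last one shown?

All Mondays; the gaps (28, 35, 28) vary with month length.
This is the last Monday of each month.
February 2032 ends with Monday February 23, 2032.
March 2032 ends with Monday March 29, 2032.
Last Monday of April 2032: April 26, 2032.
Last Monday of May 2032: May 31, 2032.

May 31, 2032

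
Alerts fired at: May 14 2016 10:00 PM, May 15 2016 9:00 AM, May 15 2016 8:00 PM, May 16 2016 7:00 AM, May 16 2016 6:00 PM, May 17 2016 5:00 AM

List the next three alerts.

Spacing: 11, 11, 11, 11, 11 h — constant 11 h.
May 17 2016 5:00 AM + 11 h = May 17 2016 4:00 PM.
May 17 2016 4:00 PM + 11 h = May 18 2016 3:00 AM.
May 18 2016 3:00 AM + 11 h = May 18 2016 2:00 PM.

May 17 2016 4:00 PM, May 18 2016 3:00 AM, May 18 2016 2:00 PM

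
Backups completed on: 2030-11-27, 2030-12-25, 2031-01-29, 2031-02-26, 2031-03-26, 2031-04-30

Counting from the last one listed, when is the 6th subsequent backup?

All Wednesdays; the gaps (28, 35, 28, 28, 35) vary with month length.
This is the last Wednesday of each month.
Last Wednesday of May 2031: 2031-05-28.
June 2031 ends with Wednesday 2031-06-25.
July 2031 ends with Wednesday 2031-07-30.
August 2031 ends with Wednesday 2031-08-27.
September 2031 ends with Wednesday 2031-09-24.
October 2031 ends with Wednesday 2031-10-29.

2031-10-29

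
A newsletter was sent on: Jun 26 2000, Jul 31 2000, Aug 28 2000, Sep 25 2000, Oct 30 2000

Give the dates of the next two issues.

Nov 27 2000, Dec 25 2000

Every date is a Monday; gaps 35, 28, 28, 35 days.
Each is the last Monday of its month (at least one falls on the 29th or later, ruling out '4th Monday').
Last Monday of November 2000: Nov 27 2000.
December 2000 ends with Monday Dec 25 2000.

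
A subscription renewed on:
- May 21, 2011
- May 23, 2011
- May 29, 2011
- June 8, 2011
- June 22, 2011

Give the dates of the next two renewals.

Intervals are 2, 6, 10, 14 days — an arithmetic progression with common difference 4.
Next gap: 18 days. June 22, 2011 + 18 days = July 10, 2011.
Next gap: 22 days. July 10, 2011 + 22 days = August 1, 2011.

July 10, 2011; August 1, 2011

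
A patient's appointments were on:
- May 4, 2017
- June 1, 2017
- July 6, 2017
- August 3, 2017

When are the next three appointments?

All dates are Thursdays, 28, 35, 28 days apart.
Specifically, the 1st Thursday of each month.
1st Thursday of September 2017: September 7, 2017.
1st Thursday of October 2017: October 5, 2017.
1st Thursday of November 2017: November 2, 2017.

September 7, 2017; October 5, 2017; November 2, 2017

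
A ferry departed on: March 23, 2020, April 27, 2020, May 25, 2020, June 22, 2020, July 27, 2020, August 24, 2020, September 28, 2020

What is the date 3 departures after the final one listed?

All dates are Mondays, 35, 28, 28, 35, 28, 35 days apart.
Specifically, the 4th Monday of each month.
4th Monday of October 2020: October 26, 2020.
4th Monday of November 2020: November 23, 2020.
4th Monday of December 2020: December 28, 2020.

December 28, 2020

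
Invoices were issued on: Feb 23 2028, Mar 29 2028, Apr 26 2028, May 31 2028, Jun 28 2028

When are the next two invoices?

Jul 26 2028, Aug 30 2028

These are Wednesdays with 35, 28, 35, 28-day gaps.
Each is the final Wednesday of its month — Mar 29 2028 is past the 28th, so '4th Wednesday' doesn't fit.
July 2028 ends with Wednesday Jul 26 2028.
August 2028 ends with Wednesday Aug 30 2028.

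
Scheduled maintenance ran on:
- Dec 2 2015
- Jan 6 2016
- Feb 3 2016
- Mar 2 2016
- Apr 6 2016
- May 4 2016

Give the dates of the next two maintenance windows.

Jun 1 2016, Jul 6 2016

All dates are Wednesdays, 35, 28, 28, 35, 28 days apart.
Specifically, the 1st Wednesday of each month.
1st Wednesday of June 2016: Jun 1 2016.
1st Wednesday of July 2016: Jul 6 2016.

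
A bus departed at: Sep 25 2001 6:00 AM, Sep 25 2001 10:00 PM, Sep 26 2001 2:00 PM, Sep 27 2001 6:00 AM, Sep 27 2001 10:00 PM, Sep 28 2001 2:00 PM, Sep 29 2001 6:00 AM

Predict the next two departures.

Sep 29 2001 10:00 PM, Sep 30 2001 2:00 PM

Gaps: 16, 16, 16, 16, 16, 16 hours — each event is 16 hours after the previous one.
Sep 29 2001 6:00 AM + 16 h = Sep 29 2001 10:00 PM.
Sep 29 2001 10:00 PM + 16 h = Sep 30 2001 2:00 PM.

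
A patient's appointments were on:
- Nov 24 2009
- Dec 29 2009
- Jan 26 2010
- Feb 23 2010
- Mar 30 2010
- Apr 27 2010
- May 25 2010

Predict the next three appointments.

Jun 29 2010, Jul 27 2010, Aug 31 2010

Every date is a Tuesday; gaps 35, 28, 28, 35, 28, 28 days.
Each is the last Tuesday of its month (at least one falls on the 29th or later, ruling out '4th Tuesday').
Last Tuesday of June 2010: Jun 29 2010.
July 2010 ends with Tuesday Jul 27 2010.
Last Tuesday of August 2010: Aug 31 2010.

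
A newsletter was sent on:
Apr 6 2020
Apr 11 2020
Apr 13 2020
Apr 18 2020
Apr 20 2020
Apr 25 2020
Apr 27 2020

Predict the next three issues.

May 2 2020, May 4 2020, May 9 2020

Every event lands on a Monday or Saturday (gaps cycle 5, 2, 5, 2, 5, 2).
So the schedule is: every Monday and Saturday.
The following Saturday is May 2 2020.
Next Monday: May 4 2020.
The following Saturday is May 9 2020.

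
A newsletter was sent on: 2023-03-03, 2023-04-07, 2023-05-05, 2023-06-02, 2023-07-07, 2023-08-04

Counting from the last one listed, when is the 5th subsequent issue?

All dates are Fridays, 35, 28, 28, 35, 28 days apart.
Specifically, the 1st Friday of each month.
September 2023 — 1st Friday is 2023-09-01.
October 2023 — 1st Friday is 2023-10-06.
November 2023 — 1st Friday is 2023-11-03.
1st Friday of December 2023: 2023-12-01.
January 2024 — 1st Friday is 2024-01-05.

2024-01-05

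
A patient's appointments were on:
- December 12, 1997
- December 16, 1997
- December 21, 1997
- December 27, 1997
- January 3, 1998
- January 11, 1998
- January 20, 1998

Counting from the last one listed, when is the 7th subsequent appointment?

Gaps: 4, 5, 6, 7, 8, 9 days — each gap is 1 larger than the previous one.
Next gap: 10 days. January 20, 1998 + 10 days = January 30, 1998.
Next gap: 11 days. January 30, 1998 + 11 days = February 10, 1998.
Next gap: 12 days. February 10, 1998 + 12 days = February 22, 1998.
Next gap: 13 days. February 22, 1998 + 13 days = March 7, 1998.
Next gap: 14 days. March 7, 1998 + 14 days = March 21, 1998.
Next gap: 15 days. March 21, 1998 + 15 days = April 5, 1998.
Next gap: 16 days. April 5, 1998 + 16 days = April 21, 1998.

April 21, 1998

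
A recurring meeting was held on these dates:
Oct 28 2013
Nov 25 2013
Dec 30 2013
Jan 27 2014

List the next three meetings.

Feb 24 2014, Mar 31 2014, Apr 28 2014

All Mondays; the gaps (28, 35, 28) vary with month length.
This is the last Monday of each month.
February 2014 ends with Monday Feb 24 2014.
March 2014 ends with Monday Mar 31 2014.
April 2014 ends with Monday Apr 28 2014.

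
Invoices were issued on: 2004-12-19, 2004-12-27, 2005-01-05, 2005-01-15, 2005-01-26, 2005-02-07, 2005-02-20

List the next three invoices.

Intervals are 8, 9, 10, 11, 12, 13 days — an arithmetic progression with common difference 1.
Next gap: 14 days. 2005-02-20 + 14 days = 2005-03-06.
Next gap: 15 days. 2005-03-06 + 15 days = 2005-03-21.
Next gap: 16 days. 2005-03-21 + 16 days = 2005-04-06.

2005-03-06, 2005-03-21, 2005-04-06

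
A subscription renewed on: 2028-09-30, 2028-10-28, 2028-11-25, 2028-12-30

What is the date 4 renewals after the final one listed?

These are Saturdays with 28, 28, 35-day gaps.
Each is the final Saturday of its month — 2028-09-30 is past the 28th, so '4th Saturday' doesn't fit.
January 2029 ends with Saturday 2029-01-27.
February 2029 ends with Saturday 2029-02-24.
March 2029 ends with Saturday 2029-03-31.
April 2029 ends with Saturday 2029-04-28.

2029-04-28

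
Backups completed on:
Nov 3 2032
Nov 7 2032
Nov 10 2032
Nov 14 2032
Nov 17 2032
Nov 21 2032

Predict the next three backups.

Gaps: 4, 3, 4, 3, 4 days — not constant, but cyclic with period 2.
The events fall on every Wednesday and Sunday.
The following Wednesday is Nov 24 2032.
Next Sunday: Nov 28 2032.
The following Wednesday is Dec 1 2032.

Nov 24 2032, Nov 28 2032, Dec 1 2032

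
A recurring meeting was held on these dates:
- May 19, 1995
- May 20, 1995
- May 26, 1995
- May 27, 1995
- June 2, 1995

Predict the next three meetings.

Every event lands on a Friday or Saturday (gaps cycle 1, 6, 1, 6).
So the schedule is: every Friday and Saturday.
The following Saturday is June 3, 1995.
The following Friday is June 9, 1995.
The following Saturday is June 10, 1995.

June 3, 1995; June 9, 1995; June 10, 1995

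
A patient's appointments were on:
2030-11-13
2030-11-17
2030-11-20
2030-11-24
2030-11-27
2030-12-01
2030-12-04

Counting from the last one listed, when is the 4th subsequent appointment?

2030-12-18

Every event lands on a Wednesday or Sunday (gaps cycle 4, 3, 4, 3, 4, 3).
So the schedule is: every Wednesday and Sunday.
The following Sunday is 2030-12-08.
Next Wednesday: 2030-12-11.
Next Sunday: 2030-12-15.
The following Wednesday is 2030-12-18.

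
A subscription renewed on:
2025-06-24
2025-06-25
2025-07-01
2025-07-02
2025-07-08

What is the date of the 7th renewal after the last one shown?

Gaps: 1, 6, 1, 6 days — not constant, but cyclic with period 2.
The events fall on every Tuesday and Wednesday.
The following Wednesday is 2025-07-09.
Next Tuesday: 2025-07-15.
The following Wednesday is 2025-07-16.
Next Tuesday: 2025-07-22.
Next Wednesday: 2025-07-23.
The following Tuesday is 2025-07-29.
Next Wednesday: 2025-07-30.

2025-07-30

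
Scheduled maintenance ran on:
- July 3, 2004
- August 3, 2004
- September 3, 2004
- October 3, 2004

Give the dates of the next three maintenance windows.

November 3, 2004; December 3, 2004; January 3, 2005

Gaps: 31, 31, 30 days — not constant. Every event is on the 3rd of the month.
Pattern: the 3rd of each month.
November 2004: November 3, 2004.
December 2004: December 3, 2004.
January 2005: January 3, 2005.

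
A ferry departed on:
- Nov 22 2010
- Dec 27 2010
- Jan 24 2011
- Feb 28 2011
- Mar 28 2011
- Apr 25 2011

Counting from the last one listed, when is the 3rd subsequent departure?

All dates are Mondays, 35, 28, 35, 28, 28 days apart.
Specifically, the 4th Monday of each month.
May 2011 — 4th Monday is May 23 2011.
June 2011 — 4th Monday is Jun 27 2011.
4th Monday of July 2011: Jul 25 2011.

Jul 25 2011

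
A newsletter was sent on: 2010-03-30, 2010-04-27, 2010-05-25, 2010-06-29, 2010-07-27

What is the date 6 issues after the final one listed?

These are Tuesdays with 28, 28, 35, 28-day gaps.
Each is the final Tuesday of its month — 2010-03-30 is past the 28th, so '4th Tuesday' doesn't fit.
Last Tuesday of August 2010: 2010-08-31.
September 2010 ends with Tuesday 2010-09-28.
Last Tuesday of October 2010: 2010-10-26.
November 2010 ends with Tuesday 2010-11-30.
Last Tuesday of December 2010: 2010-12-28.
January 2011 ends with Tuesday 2011-01-25.

2011-01-25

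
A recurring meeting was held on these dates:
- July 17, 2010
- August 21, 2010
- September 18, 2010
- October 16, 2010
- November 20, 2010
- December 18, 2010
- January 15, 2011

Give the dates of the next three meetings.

February 19, 2011; March 19, 2011; April 16, 2011

These are Saturdays at 28- or 35-day spacing (35, 28, 28, 35, 28, 28).
The pattern: 3rd Saturday of the month.
3rd Saturday of February 2011: February 19, 2011.
March 2011 — 3rd Saturday is March 19, 2011.
April 2011 — 3rd Saturday is April 16, 2011.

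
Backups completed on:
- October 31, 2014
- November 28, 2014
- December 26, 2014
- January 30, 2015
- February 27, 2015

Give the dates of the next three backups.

Every date is a Friday; gaps 28, 28, 35, 28 days.
Each is the last Friday of its month (at least one falls on the 29th or later, ruling out '4th Friday').
March 2015 ends with Friday March 27, 2015.
Last Friday of April 2015: April 24, 2015.
May 2015 ends with Friday May 29, 2015.

March 27, 2015; April 24, 2015; May 29, 2015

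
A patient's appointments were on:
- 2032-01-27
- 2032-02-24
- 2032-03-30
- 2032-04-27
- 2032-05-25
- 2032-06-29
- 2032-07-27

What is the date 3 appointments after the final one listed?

2032-10-26

These are Tuesdays with 28, 35, 28, 28, 35, 28-day gaps.
Each is the final Tuesday of its month — 2032-03-30 is past the 28th, so '4th Tuesday' doesn't fit.
August 2032 ends with Tuesday 2032-08-31.
Last Tuesday of September 2032: 2032-09-28.
October 2032 ends with Tuesday 2032-10-26.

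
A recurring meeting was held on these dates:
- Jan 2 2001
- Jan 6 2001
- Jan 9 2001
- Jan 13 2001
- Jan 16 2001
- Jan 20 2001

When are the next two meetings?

Jan 23 2001, Jan 27 2001

Every event lands on a Tuesday or Saturday (gaps cycle 4, 3, 4, 3, 4).
So the schedule is: every Tuesday and Saturday.
Next Tuesday: Jan 23 2001.
Next Saturday: Jan 27 2001.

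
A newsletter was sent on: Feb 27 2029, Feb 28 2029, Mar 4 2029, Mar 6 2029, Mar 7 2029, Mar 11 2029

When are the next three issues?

Mar 13 2029, Mar 14 2029, Mar 18 2029

Every event lands on a Tuesday or Wednesday or Sunday (gaps cycle 1, 4, 2, 1, 4).
So the schedule is: every Tuesday, Wednesday and Sunday.
Next Tuesday: Mar 13 2029.
Next Wednesday: Mar 14 2029.
The following Sunday is Mar 18 2029.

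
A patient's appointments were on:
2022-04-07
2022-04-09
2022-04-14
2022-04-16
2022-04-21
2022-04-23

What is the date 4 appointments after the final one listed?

2022-05-07

Gaps: 2, 5, 2, 5, 2 days — not constant, but cyclic with period 2.
The events fall on every Thursday and Saturday.
Next Thursday: 2022-04-28.
Next Saturday: 2022-04-30.
The following Thursday is 2022-05-05.
Next Saturday: 2022-05-07.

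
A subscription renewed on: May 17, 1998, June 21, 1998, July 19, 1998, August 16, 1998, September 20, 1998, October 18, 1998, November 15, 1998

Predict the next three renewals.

These are Sundays at 28- or 35-day spacing (35, 28, 28, 35, 28, 28).
The pattern: 3rd Sunday of the month.
3rd Sunday of December 1998: December 20, 1998.
3rd Sunday of January 1999: January 17, 1999.
3rd Sunday of February 1999: February 21, 1999.

December 20, 1998; January 17, 1999; February 21, 1999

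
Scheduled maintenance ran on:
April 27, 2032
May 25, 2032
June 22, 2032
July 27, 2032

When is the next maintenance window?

All dates are Tuesdays, 28, 28, 35 days apart.
Specifically, the 4th Tuesday of each month.
August 2032 — 4th Tuesday is August 24, 2032.

August 24, 2032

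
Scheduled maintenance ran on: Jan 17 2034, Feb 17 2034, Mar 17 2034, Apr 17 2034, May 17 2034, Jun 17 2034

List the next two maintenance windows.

The day-of-month is always 17 (31, 28, 31, 30, 31 days between events).
So this recurs on the 17th of each month.
July 2034: Jul 17 2034.
Next: August 2034 → Aug 17 2034.

Jul 17 2034, Aug 17 2034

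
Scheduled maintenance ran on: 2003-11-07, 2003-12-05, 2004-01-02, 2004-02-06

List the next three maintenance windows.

These are Fridays at 28- or 35-day spacing (28, 28, 35).
The pattern: 1st Friday of the month.
March 2004 — 1st Friday is 2004-03-05.
1st Friday of April 2004: 2004-04-02.
May 2004 — 1st Friday is 2004-05-07.

2004-03-05, 2004-04-02, 2004-05-07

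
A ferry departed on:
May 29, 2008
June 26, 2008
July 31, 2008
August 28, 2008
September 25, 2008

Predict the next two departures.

Every date is a Thursday; gaps 28, 35, 28, 28 days.
Each is the last Thursday of its month (at least one falls on the 29th or later, ruling out '4th Thursday').
Last Thursday of October 2008: October 30, 2008.
November 2008 ends with Thursday November 27, 2008.

October 30, 2008; November 27, 2008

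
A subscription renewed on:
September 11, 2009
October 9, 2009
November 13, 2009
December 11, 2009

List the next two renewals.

Gaps: 28, 35, 28 days — a mix of 28 and 35. Every date is a Friday.
Each is the 2nd Friday of its month.
2nd Friday of January 2010: January 8, 2010.
2nd Friday of February 2010: February 12, 2010.

January 8, 2010; February 12, 2010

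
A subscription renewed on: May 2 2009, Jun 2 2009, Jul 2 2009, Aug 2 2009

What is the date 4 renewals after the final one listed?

Dec 2 2009

Gaps: 31, 30, 31 days — not constant. Every event is on the 2nd of the month.
Pattern: the 2nd of each month.
September 2009: Sep 2 2009.
Next: October 2009 → Oct 2 2009.
November 2009: Nov 2 2009.
December 2009: Dec 2 2009.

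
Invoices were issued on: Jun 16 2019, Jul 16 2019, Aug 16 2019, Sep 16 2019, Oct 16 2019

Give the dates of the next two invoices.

Nov 16 2019, Dec 16 2019

Gaps: 30, 31, 31, 30 days — not constant. Every event is on the 16th of the month.
Pattern: the 16th of each month.
November 2019: Nov 16 2019.
Next: December 2019 → Dec 16 2019.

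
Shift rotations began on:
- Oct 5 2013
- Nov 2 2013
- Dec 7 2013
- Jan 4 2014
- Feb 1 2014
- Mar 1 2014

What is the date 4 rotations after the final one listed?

Gaps: 28, 35, 28, 28, 28 days — a mix of 28 and 35. Every date is a Saturday.
Each is the 1st Saturday of its month.
1st Saturday of April 2014: Apr 5 2014.
1st Saturday of May 2014: May 3 2014.
1st Saturday of June 2014: Jun 7 2014.
July 2014 — 1st Saturday is Jul 5 2014.

Jul 5 2014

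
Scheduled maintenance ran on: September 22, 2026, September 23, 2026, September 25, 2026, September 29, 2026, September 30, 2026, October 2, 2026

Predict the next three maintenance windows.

October 6, 2026; October 7, 2026; October 9, 2026

The gap pattern 1, 2, 4, 1, 2 repeats every 3 events.
These are the Tuesdays, Wednesdays and Fridays of each week.
The following Tuesday is October 6, 2026.
The following Wednesday is October 7, 2026.
The following Friday is October 9, 2026.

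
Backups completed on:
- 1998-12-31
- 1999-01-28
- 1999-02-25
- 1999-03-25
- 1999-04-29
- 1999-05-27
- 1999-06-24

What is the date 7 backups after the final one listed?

All Thursdays; the gaps (28, 28, 28, 35, 28, 28) vary with month length.
This is the last Thursday of each month.
Last Thursday of July 1999: 1999-07-29.
August 1999 ends with Thursday 1999-08-26.
Last Thursday of September 1999: 1999-09-30.
Last Thursday of October 1999: 1999-10-28.
Last Thursday of November 1999: 1999-11-25.
December 1999 ends with Thursday 1999-12-30.
January 2000 ends with Thursday 2000-01-27.

2000-01-27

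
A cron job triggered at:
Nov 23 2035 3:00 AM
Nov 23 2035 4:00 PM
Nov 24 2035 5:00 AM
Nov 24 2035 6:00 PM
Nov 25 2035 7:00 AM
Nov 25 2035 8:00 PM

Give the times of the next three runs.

Nov 26 2035 9:00 AM, Nov 26 2035 10:00 PM, Nov 27 2035 11:00 AM

Gaps: 13, 13, 13, 13, 13 hours — each event is 13 hours after the previous one.
Nov 25 2035 8:00 PM + 13 h = Nov 26 2035 9:00 AM.
Nov 26 2035 9:00 AM + 13 h = Nov 26 2035 10:00 PM.
Nov 26 2035 10:00 PM + 13 h = Nov 27 2035 11:00 AM.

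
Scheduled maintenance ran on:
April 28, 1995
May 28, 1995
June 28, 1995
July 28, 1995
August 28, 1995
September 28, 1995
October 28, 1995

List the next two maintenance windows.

Each date is the 28th; the gaps (30, 31, 30, 31, 31, 30) track the month lengths.
The rule is the 28th of each month.
November 1995: November 28, 1995.
Next: December 1995 → December 28, 1995.

November 28, 1995; December 28, 1995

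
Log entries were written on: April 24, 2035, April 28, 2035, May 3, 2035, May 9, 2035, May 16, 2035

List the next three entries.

Intervals are 4, 5, 6, 7 days — an arithmetic progression with common difference 1.
Next gap: 8 days. May 16, 2035 + 8 days = May 24, 2035.
Next gap: 9 days. May 24, 2035 + 9 days = June 2, 2035.
Next gap: 10 days. June 2, 2035 + 10 days = June 12, 2035.

May 24, 2035; June 2, 2035; June 12, 2035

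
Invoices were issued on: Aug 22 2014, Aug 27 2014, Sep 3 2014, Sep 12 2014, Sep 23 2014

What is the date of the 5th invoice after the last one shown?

Gaps: 5, 7, 9, 11 days — each gap is 2 larger than the previous one.
Next gap: 13 days. Sep 23 2014 + 13 days = Oct 6 2014.
Next gap: 15 days. Oct 6 2014 + 15 days = Oct 21 2014.
Next gap: 17 days. Oct 21 2014 + 17 days = Nov 7 2014.
Next gap: 19 days. Nov 7 2014 + 19 days = Nov 26 2014.
Next gap: 21 days. Nov 26 2014 + 21 days = Dec 17 2014.

Dec 17 2014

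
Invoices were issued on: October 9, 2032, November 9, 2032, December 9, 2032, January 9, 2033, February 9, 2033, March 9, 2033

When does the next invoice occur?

Gaps: 31, 30, 31, 31, 28 days — not constant. Every event is on the 9th of the month.
Pattern: the 9th of each month.
Next: April 2033 → April 9, 2033.

April 9, 2033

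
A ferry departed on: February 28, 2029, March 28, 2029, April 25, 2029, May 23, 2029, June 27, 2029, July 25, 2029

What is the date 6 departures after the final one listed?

Gaps: 28, 28, 28, 35, 28 days — a mix of 28 and 35. Every date is a Wednesday.
Each is the 4th Wednesday of its month.
4th Wednesday of August 2029: August 22, 2029.
September 2029 — 4th Wednesday is September 26, 2029.
October 2029 — 4th Wednesday is October 24, 2029.
November 2029 — 4th Wednesday is November 28, 2029.
December 2029 — 4th Wednesday is December 26, 2029.
January 2030 — 4th Wednesday is January 23, 2030.

January 23, 2030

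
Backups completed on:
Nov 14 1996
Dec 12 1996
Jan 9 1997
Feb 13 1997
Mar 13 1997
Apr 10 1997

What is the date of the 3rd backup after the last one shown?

Gaps: 28, 28, 35, 28, 28 days — a mix of 28 and 35. Every date is a Thursday.
Each is the 2nd Thursday of its month.
2nd Thursday of May 1997: May 8 1997.
June 1997 — 2nd Thursday is Jun 12 1997.
July 1997 — 2nd Thursday is Jul 10 1997.

Jul 10 1997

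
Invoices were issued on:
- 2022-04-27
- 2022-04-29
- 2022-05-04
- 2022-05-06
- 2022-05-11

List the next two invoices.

The gap pattern 2, 5, 2, 5 repeats every 2 events.
These are the Wednesdays and Fridays of each week.
The following Friday is 2022-05-13.
The following Wednesday is 2022-05-18.

2022-05-13, 2022-05-18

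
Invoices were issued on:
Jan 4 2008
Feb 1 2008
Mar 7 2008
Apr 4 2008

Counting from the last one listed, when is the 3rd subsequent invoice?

All dates are Fridays, 28, 35, 28 days apart.
Specifically, the 1st Friday of each month.
May 2008 — 1st Friday is May 2 2008.
June 2008 — 1st Friday is Jun 6 2008.
1st Friday of July 2008: Jul 4 2008.

Jul 4 2008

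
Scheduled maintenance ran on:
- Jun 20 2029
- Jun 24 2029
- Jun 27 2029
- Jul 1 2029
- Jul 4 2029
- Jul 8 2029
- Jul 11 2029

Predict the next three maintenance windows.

Jul 15 2029, Jul 18 2029, Jul 22 2029

Gaps: 4, 3, 4, 3, 4, 3 days — not constant, but cyclic with period 2.
The events fall on every Wednesday and Sunday.
The following Sunday is Jul 15 2029.
Next Wednesday: Jul 18 2029.
Next Sunday: Jul 22 2029.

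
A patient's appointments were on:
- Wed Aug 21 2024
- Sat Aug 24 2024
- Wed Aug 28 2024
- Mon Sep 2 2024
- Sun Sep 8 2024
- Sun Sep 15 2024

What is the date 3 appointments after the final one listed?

The spacing grows by 1 each time: 3, 4, 5, 6, 7 days.
Next gap: 8 days. Sun Sep 15 2024 + 8 days = Mon Sep 23 2024.
Next gap: 9 days. Mon Sep 23 2024 + 9 days = Wed Oct 2 2024.
Next gap: 10 days. Wed Oct 2 2024 + 10 days = Sat Oct 12 2024.

Sat Oct 12 2024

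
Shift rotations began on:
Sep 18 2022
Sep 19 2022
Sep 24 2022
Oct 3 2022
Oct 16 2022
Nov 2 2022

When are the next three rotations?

The spacing grows by 4 each time: 1, 5, 9, 13, 17 days.
Next gap: 21 days. Nov 2 2022 + 21 days = Nov 23 2022.
Next gap: 25 days. Nov 23 2022 + 25 days = Dec 18 2022.
Next gap: 29 days. Dec 18 2022 + 29 days = Jan 16 2023.

Nov 23 2022, Dec 18 2022, Jan 16 2023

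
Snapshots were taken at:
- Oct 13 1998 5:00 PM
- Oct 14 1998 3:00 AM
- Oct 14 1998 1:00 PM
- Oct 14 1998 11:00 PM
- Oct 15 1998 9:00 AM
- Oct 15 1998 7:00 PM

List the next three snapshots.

Spacing: 10, 10, 10, 10, 10 h — constant 10 h.
Oct 15 1998 7:00 PM + 10 h = Oct 16 1998 5:00 AM.
Oct 16 1998 5:00 AM + 10 h = Oct 16 1998 3:00 PM.
Oct 16 1998 3:00 PM + 10 h = Oct 17 1998 1:00 AM.

Oct 16 1998 5:00 AM, Oct 16 1998 3:00 PM, Oct 17 1998 1:00 AM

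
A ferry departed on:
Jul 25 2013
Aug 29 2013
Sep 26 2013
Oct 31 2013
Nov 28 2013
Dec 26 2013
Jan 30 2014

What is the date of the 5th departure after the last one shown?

Jun 26 2014

All Thursdays; the gaps (35, 28, 35, 28, 28, 35) vary with month length.
This is the last Thursday of each month.
February 2014 ends with Thursday Feb 27 2014.
Last Thursday of March 2014: Mar 27 2014.
Last Thursday of April 2014: Apr 24 2014.
May 2014 ends with Thursday May 29 2014.
June 2014 ends with Thursday Jun 26 2014.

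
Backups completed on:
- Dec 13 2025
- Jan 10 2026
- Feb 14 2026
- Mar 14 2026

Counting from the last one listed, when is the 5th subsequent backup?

Aug 8 2026

Gaps: 28, 35, 28 days — a mix of 28 and 35. Every date is a Saturday.
Each is the 2nd Saturday of its month.
2nd Saturday of April 2026: Apr 11 2026.
2nd Saturday of May 2026: May 9 2026.
June 2026 — 2nd Saturday is Jun 13 2026.
2nd Saturday of July 2026: Jul 11 2026.
2nd Saturday of August 2026: Aug 8 2026.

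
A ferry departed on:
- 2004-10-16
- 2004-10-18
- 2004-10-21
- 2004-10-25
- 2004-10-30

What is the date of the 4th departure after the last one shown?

The spacing grows by 1 each time: 2, 3, 4, 5 days.
Next gap: 6 days. 2004-10-30 + 6 days = 2004-11-05.
Next gap: 7 days. 2004-11-05 + 7 days = 2004-11-12.
Next gap: 8 days. 2004-11-12 + 8 days = 2004-11-20.
Next gap: 9 days. 2004-11-20 + 9 days = 2004-11-29.

2004-11-29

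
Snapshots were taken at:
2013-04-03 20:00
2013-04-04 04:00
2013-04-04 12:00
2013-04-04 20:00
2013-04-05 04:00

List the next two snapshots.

The interval is a steady 8 hours (8, 8, 8, 8).
2013-04-05 04:00 + 8 h = 2013-04-05 12:00.
2013-04-05 12:00 + 8 h = 2013-04-05 20:00.

2013-04-05 12:00, 2013-04-05 20:00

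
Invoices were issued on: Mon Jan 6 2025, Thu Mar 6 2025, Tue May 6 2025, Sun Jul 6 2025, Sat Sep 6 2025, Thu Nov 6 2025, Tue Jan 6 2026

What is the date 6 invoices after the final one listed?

Each date is the 6th; the gaps (59, 61, 61, 62, 61, 61) track the month lengths.
The rule is the 6th of every 2 months.
Next: March 2026 → Fri Mar 6 2026.
May 2026: Wed May 6 2026.
Next: July 2026 → Mon Jul 6 2026.
September 2026: Sun Sep 6 2026.
Next: November 2026 → Fri Nov 6 2026.
Next: January 2027 → Wed Jan 6 2027.

Wed Jan 6 2027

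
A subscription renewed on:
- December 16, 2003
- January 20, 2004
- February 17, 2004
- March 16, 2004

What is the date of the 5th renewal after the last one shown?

These are Tuesdays at 28- or 35-day spacing (35, 28, 28).
The pattern: 3rd Tuesday of the month.
3rd Tuesday of April 2004: April 20, 2004.
3rd Tuesday of May 2004: May 18, 2004.
June 2004 — 3rd Tuesday is June 15, 2004.
July 2004 — 3rd Tuesday is July 20, 2004.
3rd Tuesday of August 2004: August 17, 2004.

August 17, 2004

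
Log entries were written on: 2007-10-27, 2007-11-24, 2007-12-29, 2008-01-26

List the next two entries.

All Saturdays; the gaps (28, 35, 28) vary with month length.
This is the last Saturday of each month.
February 2008 ends with Saturday 2008-02-23.
Last Saturday of March 2008: 2008-03-29.

2008-02-23, 2008-03-29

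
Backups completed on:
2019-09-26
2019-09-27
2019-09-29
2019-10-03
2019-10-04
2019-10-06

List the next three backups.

2019-10-10, 2019-10-11, 2019-10-13

The gap pattern 1, 2, 4, 1, 2 repeats every 3 events.
These are the Thursdays, Fridays and Sundays of each week.
Next Thursday: 2019-10-10.
The following Friday is 2019-10-11.
The following Sunday is 2019-10-13.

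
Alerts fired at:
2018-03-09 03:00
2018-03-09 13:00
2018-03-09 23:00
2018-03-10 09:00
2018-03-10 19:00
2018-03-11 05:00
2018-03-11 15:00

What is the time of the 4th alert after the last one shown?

Gaps: 10, 10, 10, 10, 10, 10 hours — each event is 10 hours after the previous one.
2018-03-11 15:00 + 10 h = 2018-03-12 01:00.
2018-03-12 01:00 + 10 h = 2018-03-12 11:00.
2018-03-12 11:00 + 10 h = 2018-03-12 21:00.
2018-03-12 21:00 + 10 h = 2018-03-13 07:00.

2018-03-13 07:00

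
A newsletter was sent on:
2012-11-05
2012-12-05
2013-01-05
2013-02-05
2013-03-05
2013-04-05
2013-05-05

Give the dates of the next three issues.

Each date is the 5th; the gaps (30, 31, 31, 28, 31, 30) track the month lengths.
The rule is the 5th of each month.
Next: June 2013 → 2013-06-05.
July 2013: 2013-07-05.
Next: August 2013 → 2013-08-05.

2013-06-05, 2013-07-05, 2013-08-05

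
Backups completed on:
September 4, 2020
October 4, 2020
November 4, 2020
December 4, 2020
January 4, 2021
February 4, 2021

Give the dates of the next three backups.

March 4, 2021; April 4, 2021; May 4, 2021

The day-of-month is always 4 (30, 31, 30, 31, 31 days between events).
So this recurs on the 4th of each month.
Next: March 2021 → March 4, 2021.
Next: April 2021 → April 4, 2021.
Next: May 2021 → May 4, 2021.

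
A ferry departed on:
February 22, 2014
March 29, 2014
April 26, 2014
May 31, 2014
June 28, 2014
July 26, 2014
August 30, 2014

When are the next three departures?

All Saturdays; the gaps (35, 28, 35, 28, 28, 35) vary with month length.
This is the last Saturday of each month.
Last Saturday of September 2014: September 27, 2014.
October 2014 ends with Saturday October 25, 2014.
November 2014 ends with Saturday November 29, 2014.

September 27, 2014; October 25, 2014; November 29, 2014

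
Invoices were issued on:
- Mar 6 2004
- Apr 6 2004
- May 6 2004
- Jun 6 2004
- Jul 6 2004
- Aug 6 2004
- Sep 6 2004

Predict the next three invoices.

The day-of-month is always 6 (31, 30, 31, 30, 31, 31 days between events).
So this recurs on the 6th of each month.
Next: October 2004 → Oct 6 2004.
Next: November 2004 → Nov 6 2004.
December 2004: Dec 6 2004.

Oct 6 2004, Nov 6 2004, Dec 6 2004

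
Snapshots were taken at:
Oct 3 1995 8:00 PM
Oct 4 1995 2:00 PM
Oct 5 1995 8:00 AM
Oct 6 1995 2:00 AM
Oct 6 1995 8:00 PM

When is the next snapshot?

Oct 7 1995 2:00 PM

Gaps: 18, 18, 18, 18 hours — each event is 18 hours after the previous one.
Oct 6 1995 8:00 PM + 18 h = Oct 7 1995 2:00 PM.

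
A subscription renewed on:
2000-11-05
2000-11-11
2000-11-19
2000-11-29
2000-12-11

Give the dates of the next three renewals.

The spacing grows by 2 each time: 6, 8, 10, 12 days.
Next gap: 14 days. 2000-12-11 + 14 days = 2000-12-25.
Next gap: 16 days. 2000-12-25 + 16 days = 2001-01-10.
Next gap: 18 days. 2001-01-10 + 18 days = 2001-01-28.

2000-12-25, 2001-01-10, 2001-01-28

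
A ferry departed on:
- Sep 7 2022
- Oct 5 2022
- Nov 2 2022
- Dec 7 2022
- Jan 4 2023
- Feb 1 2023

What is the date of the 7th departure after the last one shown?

Sep 6 2023

These are Wednesdays at 28- or 35-day spacing (28, 28, 35, 28, 28).
The pattern: 1st Wednesday of the month.
1st Wednesday of March 2023: Mar 1 2023.
1st Wednesday of April 2023: Apr 5 2023.
May 2023 — 1st Wednesday is May 3 2023.
1st Wednesday of June 2023: Jun 7 2023.
July 2023 — 1st Wednesday is Jul 5 2023.
1st Wednesday of August 2023: Aug 2 2023.
1st Wednesday of September 2023: Sep 6 2023.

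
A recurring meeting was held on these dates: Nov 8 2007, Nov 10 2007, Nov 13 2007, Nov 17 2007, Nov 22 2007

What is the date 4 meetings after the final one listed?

The spacing grows by 1 each time: 2, 3, 4, 5 days.
Next gap: 6 days. Nov 22 2007 + 6 days = Nov 28 2007.
Next gap: 7 days. Nov 28 2007 + 7 days = Dec 5 2007.
Next gap: 8 days. Dec 5 2007 + 8 days = Dec 13 2007.
Next gap: 9 days. Dec 13 2007 + 9 days = Dec 22 2007.

Dec 22 2007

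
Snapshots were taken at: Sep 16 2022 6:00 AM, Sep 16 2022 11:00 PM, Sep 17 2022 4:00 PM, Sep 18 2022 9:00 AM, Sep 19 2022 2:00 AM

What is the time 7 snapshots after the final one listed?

Spacing: 17, 17, 17, 17 h — constant 17 h.
Sep 19 2022 2:00 AM + 17 h = Sep 19 2022 7:00 PM.
Sep 19 2022 7:00 PM + 17 h = Sep 20 2022 12:00 PM.
Sep 20 2022 12:00 PM + 17 h = Sep 21 2022 5:00 AM.
Sep 21 2022 5:00 AM + 17 h = Sep 21 2022 10:00 PM.
Sep 21 2022 10:00 PM + 17 h = Sep 22 2022 3:00 PM.
Sep 22 2022 3:00 PM + 17 h = Sep 23 2022 8:00 AM.
Sep 23 2022 8:00 AM + 17 h = Sep 24 2022 1:00 AM.

Sep 24 2022 1:00 AM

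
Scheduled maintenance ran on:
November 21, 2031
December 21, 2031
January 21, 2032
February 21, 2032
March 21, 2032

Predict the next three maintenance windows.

Each date is the 21st; the gaps (30, 31, 31, 29) track the month lengths.
The rule is the 21st of each month.
April 2032: April 21, 2032.
May 2032: May 21, 2032.
June 2032: June 21, 2032.

April 21, 2032; May 21, 2032; June 21, 2032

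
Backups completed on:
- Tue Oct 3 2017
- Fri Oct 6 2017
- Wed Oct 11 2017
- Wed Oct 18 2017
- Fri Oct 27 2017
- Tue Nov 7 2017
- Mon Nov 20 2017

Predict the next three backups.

Tue Dec 5 2017, Fri Dec 22 2017, Wed Jan 10 2018

Gaps: 3, 5, 7, 9, 11, 13 days — each gap is 2 larger than the previous one.
Next gap: 15 days. Mon Nov 20 2017 + 15 days = Tue Dec 5 2017.
Next gap: 17 days. Tue Dec 5 2017 + 17 days = Fri Dec 22 2017.
Next gap: 19 days. Fri Dec 22 2017 + 19 days = Wed Jan 10 2018.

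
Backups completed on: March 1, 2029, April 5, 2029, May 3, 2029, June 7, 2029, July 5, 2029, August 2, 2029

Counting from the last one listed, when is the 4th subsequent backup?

December 6, 2029

All dates are Thursdays, 35, 28, 35, 28, 28 days apart.
Specifically, the 1st Thursday of each month.
September 2029 — 1st Thursday is September 6, 2029.
1st Thursday of October 2029: October 4, 2029.
1st Thursday of November 2029: November 1, 2029.
1st Thursday of December 2029: December 6, 2029.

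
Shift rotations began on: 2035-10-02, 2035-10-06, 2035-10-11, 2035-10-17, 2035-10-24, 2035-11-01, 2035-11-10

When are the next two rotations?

2035-11-20, 2035-12-01

The spacing grows by 1 each time: 4, 5, 6, 7, 8, 9 days.
Next gap: 10 days. 2035-11-10 + 10 days = 2035-11-20.
Next gap: 11 days. 2035-11-20 + 11 days = 2035-12-01.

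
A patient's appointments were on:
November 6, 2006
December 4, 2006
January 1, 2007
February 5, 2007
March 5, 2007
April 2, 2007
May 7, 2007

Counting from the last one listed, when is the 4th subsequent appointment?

September 3, 2007

These are Mondays at 28- or 35-day spacing (28, 28, 35, 28, 28, 35).
The pattern: 1st Monday of the month.
1st Monday of June 2007: June 4, 2007.
1st Monday of July 2007: July 2, 2007.
1st Monday of August 2007: August 6, 2007.
September 2007 — 1st Monday is September 3, 2007.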